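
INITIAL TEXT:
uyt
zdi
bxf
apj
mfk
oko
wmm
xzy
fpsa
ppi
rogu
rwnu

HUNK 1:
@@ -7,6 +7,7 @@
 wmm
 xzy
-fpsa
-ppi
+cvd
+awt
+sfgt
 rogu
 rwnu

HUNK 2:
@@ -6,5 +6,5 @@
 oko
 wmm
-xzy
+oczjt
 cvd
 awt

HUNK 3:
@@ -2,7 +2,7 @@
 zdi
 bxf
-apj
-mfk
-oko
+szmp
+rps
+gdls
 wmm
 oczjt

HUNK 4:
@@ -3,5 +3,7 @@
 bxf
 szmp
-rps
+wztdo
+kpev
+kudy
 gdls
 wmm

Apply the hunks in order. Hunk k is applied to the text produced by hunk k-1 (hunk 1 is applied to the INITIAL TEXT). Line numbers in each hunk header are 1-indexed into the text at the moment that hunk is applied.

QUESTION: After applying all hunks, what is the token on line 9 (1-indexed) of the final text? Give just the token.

Answer: wmm

Derivation:
Hunk 1: at line 7 remove [fpsa,ppi] add [cvd,awt,sfgt] -> 13 lines: uyt zdi bxf apj mfk oko wmm xzy cvd awt sfgt rogu rwnu
Hunk 2: at line 6 remove [xzy] add [oczjt] -> 13 lines: uyt zdi bxf apj mfk oko wmm oczjt cvd awt sfgt rogu rwnu
Hunk 3: at line 2 remove [apj,mfk,oko] add [szmp,rps,gdls] -> 13 lines: uyt zdi bxf szmp rps gdls wmm oczjt cvd awt sfgt rogu rwnu
Hunk 4: at line 3 remove [rps] add [wztdo,kpev,kudy] -> 15 lines: uyt zdi bxf szmp wztdo kpev kudy gdls wmm oczjt cvd awt sfgt rogu rwnu
Final line 9: wmm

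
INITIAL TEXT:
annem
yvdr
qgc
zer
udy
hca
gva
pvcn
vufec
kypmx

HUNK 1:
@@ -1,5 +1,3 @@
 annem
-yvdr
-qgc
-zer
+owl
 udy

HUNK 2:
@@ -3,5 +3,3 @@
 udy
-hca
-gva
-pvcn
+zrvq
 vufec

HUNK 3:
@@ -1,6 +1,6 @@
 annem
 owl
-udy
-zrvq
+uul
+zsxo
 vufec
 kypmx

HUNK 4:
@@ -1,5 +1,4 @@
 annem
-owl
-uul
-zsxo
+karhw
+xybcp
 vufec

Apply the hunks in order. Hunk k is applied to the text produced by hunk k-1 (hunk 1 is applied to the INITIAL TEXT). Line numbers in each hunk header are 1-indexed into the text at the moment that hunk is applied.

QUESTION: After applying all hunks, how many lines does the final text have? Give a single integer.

Answer: 5

Derivation:
Hunk 1: at line 1 remove [yvdr,qgc,zer] add [owl] -> 8 lines: annem owl udy hca gva pvcn vufec kypmx
Hunk 2: at line 3 remove [hca,gva,pvcn] add [zrvq] -> 6 lines: annem owl udy zrvq vufec kypmx
Hunk 3: at line 1 remove [udy,zrvq] add [uul,zsxo] -> 6 lines: annem owl uul zsxo vufec kypmx
Hunk 4: at line 1 remove [owl,uul,zsxo] add [karhw,xybcp] -> 5 lines: annem karhw xybcp vufec kypmx
Final line count: 5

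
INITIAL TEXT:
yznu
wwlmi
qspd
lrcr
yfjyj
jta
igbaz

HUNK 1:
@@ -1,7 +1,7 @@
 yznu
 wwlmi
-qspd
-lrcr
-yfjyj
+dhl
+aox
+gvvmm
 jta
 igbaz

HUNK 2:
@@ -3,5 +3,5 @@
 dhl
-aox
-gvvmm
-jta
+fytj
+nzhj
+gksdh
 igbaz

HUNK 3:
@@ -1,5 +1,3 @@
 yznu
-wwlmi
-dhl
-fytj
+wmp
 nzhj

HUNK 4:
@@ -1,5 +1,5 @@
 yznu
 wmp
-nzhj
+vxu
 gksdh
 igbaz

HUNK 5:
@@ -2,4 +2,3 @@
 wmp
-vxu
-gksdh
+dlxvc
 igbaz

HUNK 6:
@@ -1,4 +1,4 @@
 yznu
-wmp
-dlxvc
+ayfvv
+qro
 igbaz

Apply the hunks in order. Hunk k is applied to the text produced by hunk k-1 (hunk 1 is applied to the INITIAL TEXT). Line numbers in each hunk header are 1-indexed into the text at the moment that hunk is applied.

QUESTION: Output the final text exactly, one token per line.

Hunk 1: at line 1 remove [qspd,lrcr,yfjyj] add [dhl,aox,gvvmm] -> 7 lines: yznu wwlmi dhl aox gvvmm jta igbaz
Hunk 2: at line 3 remove [aox,gvvmm,jta] add [fytj,nzhj,gksdh] -> 7 lines: yznu wwlmi dhl fytj nzhj gksdh igbaz
Hunk 3: at line 1 remove [wwlmi,dhl,fytj] add [wmp] -> 5 lines: yznu wmp nzhj gksdh igbaz
Hunk 4: at line 1 remove [nzhj] add [vxu] -> 5 lines: yznu wmp vxu gksdh igbaz
Hunk 5: at line 2 remove [vxu,gksdh] add [dlxvc] -> 4 lines: yznu wmp dlxvc igbaz
Hunk 6: at line 1 remove [wmp,dlxvc] add [ayfvv,qro] -> 4 lines: yznu ayfvv qro igbaz

Answer: yznu
ayfvv
qro
igbaz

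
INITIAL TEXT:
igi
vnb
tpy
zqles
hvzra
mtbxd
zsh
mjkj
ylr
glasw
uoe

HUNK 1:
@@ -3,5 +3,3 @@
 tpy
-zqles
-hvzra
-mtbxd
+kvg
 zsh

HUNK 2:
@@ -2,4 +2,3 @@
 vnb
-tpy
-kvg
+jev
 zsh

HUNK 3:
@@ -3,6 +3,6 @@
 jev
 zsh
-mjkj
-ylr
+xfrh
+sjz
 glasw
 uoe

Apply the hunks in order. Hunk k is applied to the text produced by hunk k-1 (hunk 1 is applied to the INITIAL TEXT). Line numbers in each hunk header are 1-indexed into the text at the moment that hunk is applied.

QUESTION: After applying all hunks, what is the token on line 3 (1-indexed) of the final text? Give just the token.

Hunk 1: at line 3 remove [zqles,hvzra,mtbxd] add [kvg] -> 9 lines: igi vnb tpy kvg zsh mjkj ylr glasw uoe
Hunk 2: at line 2 remove [tpy,kvg] add [jev] -> 8 lines: igi vnb jev zsh mjkj ylr glasw uoe
Hunk 3: at line 3 remove [mjkj,ylr] add [xfrh,sjz] -> 8 lines: igi vnb jev zsh xfrh sjz glasw uoe
Final line 3: jev

Answer: jev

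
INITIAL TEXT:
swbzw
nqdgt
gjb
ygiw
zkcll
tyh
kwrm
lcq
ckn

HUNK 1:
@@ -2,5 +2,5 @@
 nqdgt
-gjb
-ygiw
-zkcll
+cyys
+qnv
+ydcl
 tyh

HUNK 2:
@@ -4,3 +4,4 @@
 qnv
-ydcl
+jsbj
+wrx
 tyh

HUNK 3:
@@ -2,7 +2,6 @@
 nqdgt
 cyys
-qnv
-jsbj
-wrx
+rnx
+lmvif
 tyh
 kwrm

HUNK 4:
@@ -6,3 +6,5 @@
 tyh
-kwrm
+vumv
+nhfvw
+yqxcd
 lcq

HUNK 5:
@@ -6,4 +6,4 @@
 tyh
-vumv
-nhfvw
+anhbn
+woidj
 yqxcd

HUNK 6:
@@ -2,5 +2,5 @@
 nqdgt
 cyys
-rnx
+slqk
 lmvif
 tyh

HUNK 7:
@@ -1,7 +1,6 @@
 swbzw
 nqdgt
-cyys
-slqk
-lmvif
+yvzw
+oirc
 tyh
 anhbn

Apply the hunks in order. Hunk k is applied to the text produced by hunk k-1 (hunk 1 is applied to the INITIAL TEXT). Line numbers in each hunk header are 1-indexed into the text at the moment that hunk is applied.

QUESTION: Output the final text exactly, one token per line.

Hunk 1: at line 2 remove [gjb,ygiw,zkcll] add [cyys,qnv,ydcl] -> 9 lines: swbzw nqdgt cyys qnv ydcl tyh kwrm lcq ckn
Hunk 2: at line 4 remove [ydcl] add [jsbj,wrx] -> 10 lines: swbzw nqdgt cyys qnv jsbj wrx tyh kwrm lcq ckn
Hunk 3: at line 2 remove [qnv,jsbj,wrx] add [rnx,lmvif] -> 9 lines: swbzw nqdgt cyys rnx lmvif tyh kwrm lcq ckn
Hunk 4: at line 6 remove [kwrm] add [vumv,nhfvw,yqxcd] -> 11 lines: swbzw nqdgt cyys rnx lmvif tyh vumv nhfvw yqxcd lcq ckn
Hunk 5: at line 6 remove [vumv,nhfvw] add [anhbn,woidj] -> 11 lines: swbzw nqdgt cyys rnx lmvif tyh anhbn woidj yqxcd lcq ckn
Hunk 6: at line 2 remove [rnx] add [slqk] -> 11 lines: swbzw nqdgt cyys slqk lmvif tyh anhbn woidj yqxcd lcq ckn
Hunk 7: at line 1 remove [cyys,slqk,lmvif] add [yvzw,oirc] -> 10 lines: swbzw nqdgt yvzw oirc tyh anhbn woidj yqxcd lcq ckn

Answer: swbzw
nqdgt
yvzw
oirc
tyh
anhbn
woidj
yqxcd
lcq
ckn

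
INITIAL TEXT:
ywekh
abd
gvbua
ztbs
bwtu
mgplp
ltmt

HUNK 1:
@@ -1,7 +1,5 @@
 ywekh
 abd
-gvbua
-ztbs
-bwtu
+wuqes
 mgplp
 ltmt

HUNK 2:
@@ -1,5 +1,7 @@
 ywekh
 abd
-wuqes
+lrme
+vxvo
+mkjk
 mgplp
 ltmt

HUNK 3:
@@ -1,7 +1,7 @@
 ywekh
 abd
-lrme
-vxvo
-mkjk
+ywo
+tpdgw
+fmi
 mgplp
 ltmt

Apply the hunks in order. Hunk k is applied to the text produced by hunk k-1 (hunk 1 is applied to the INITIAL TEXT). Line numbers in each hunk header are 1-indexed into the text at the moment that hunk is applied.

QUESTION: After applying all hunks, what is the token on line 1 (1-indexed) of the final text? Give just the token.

Hunk 1: at line 1 remove [gvbua,ztbs,bwtu] add [wuqes] -> 5 lines: ywekh abd wuqes mgplp ltmt
Hunk 2: at line 1 remove [wuqes] add [lrme,vxvo,mkjk] -> 7 lines: ywekh abd lrme vxvo mkjk mgplp ltmt
Hunk 3: at line 1 remove [lrme,vxvo,mkjk] add [ywo,tpdgw,fmi] -> 7 lines: ywekh abd ywo tpdgw fmi mgplp ltmt
Final line 1: ywekh

Answer: ywekh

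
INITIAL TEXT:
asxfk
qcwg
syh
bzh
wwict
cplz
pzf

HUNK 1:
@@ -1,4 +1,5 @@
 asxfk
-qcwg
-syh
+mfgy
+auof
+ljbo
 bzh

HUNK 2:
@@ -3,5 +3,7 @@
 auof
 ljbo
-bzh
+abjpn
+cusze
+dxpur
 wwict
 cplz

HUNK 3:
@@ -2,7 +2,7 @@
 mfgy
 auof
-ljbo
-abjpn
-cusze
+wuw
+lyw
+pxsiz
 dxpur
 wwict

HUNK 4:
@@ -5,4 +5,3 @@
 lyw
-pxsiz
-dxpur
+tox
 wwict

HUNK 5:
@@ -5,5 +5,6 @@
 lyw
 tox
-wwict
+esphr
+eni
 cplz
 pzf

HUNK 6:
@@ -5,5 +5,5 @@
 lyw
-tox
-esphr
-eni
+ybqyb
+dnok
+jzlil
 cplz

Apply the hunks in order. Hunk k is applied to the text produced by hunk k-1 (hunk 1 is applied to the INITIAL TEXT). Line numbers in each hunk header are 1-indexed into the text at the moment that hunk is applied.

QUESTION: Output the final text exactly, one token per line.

Answer: asxfk
mfgy
auof
wuw
lyw
ybqyb
dnok
jzlil
cplz
pzf

Derivation:
Hunk 1: at line 1 remove [qcwg,syh] add [mfgy,auof,ljbo] -> 8 lines: asxfk mfgy auof ljbo bzh wwict cplz pzf
Hunk 2: at line 3 remove [bzh] add [abjpn,cusze,dxpur] -> 10 lines: asxfk mfgy auof ljbo abjpn cusze dxpur wwict cplz pzf
Hunk 3: at line 2 remove [ljbo,abjpn,cusze] add [wuw,lyw,pxsiz] -> 10 lines: asxfk mfgy auof wuw lyw pxsiz dxpur wwict cplz pzf
Hunk 4: at line 5 remove [pxsiz,dxpur] add [tox] -> 9 lines: asxfk mfgy auof wuw lyw tox wwict cplz pzf
Hunk 5: at line 5 remove [wwict] add [esphr,eni] -> 10 lines: asxfk mfgy auof wuw lyw tox esphr eni cplz pzf
Hunk 6: at line 5 remove [tox,esphr,eni] add [ybqyb,dnok,jzlil] -> 10 lines: asxfk mfgy auof wuw lyw ybqyb dnok jzlil cplz pzf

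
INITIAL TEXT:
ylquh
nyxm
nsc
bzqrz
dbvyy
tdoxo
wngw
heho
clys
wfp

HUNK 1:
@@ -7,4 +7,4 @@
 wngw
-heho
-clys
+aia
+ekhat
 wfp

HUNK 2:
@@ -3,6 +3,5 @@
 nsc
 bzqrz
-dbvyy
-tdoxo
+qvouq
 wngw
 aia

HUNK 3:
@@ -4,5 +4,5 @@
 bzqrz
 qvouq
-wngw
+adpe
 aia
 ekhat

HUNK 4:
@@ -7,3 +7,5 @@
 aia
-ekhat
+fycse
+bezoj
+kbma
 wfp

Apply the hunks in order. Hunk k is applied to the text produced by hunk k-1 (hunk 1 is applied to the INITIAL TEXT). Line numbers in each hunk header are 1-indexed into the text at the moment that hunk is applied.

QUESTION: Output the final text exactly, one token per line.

Answer: ylquh
nyxm
nsc
bzqrz
qvouq
adpe
aia
fycse
bezoj
kbma
wfp

Derivation:
Hunk 1: at line 7 remove [heho,clys] add [aia,ekhat] -> 10 lines: ylquh nyxm nsc bzqrz dbvyy tdoxo wngw aia ekhat wfp
Hunk 2: at line 3 remove [dbvyy,tdoxo] add [qvouq] -> 9 lines: ylquh nyxm nsc bzqrz qvouq wngw aia ekhat wfp
Hunk 3: at line 4 remove [wngw] add [adpe] -> 9 lines: ylquh nyxm nsc bzqrz qvouq adpe aia ekhat wfp
Hunk 4: at line 7 remove [ekhat] add [fycse,bezoj,kbma] -> 11 lines: ylquh nyxm nsc bzqrz qvouq adpe aia fycse bezoj kbma wfp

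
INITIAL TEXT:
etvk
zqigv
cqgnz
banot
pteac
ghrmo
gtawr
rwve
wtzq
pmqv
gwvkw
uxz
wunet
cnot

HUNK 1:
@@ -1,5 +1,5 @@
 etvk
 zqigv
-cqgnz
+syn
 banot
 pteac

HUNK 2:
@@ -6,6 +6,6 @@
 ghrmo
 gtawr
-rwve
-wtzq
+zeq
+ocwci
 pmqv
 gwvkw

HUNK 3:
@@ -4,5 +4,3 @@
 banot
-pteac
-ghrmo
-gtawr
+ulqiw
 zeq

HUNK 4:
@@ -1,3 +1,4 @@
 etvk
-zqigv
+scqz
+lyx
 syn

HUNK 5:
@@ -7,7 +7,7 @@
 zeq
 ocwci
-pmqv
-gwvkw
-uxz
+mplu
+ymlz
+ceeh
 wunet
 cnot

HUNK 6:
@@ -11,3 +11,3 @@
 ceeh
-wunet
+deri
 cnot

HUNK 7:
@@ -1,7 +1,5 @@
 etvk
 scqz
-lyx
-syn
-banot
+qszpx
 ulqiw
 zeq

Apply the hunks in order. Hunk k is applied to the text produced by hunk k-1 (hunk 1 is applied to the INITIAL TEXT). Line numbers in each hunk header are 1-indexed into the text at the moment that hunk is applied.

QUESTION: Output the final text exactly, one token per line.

Hunk 1: at line 1 remove [cqgnz] add [syn] -> 14 lines: etvk zqigv syn banot pteac ghrmo gtawr rwve wtzq pmqv gwvkw uxz wunet cnot
Hunk 2: at line 6 remove [rwve,wtzq] add [zeq,ocwci] -> 14 lines: etvk zqigv syn banot pteac ghrmo gtawr zeq ocwci pmqv gwvkw uxz wunet cnot
Hunk 3: at line 4 remove [pteac,ghrmo,gtawr] add [ulqiw] -> 12 lines: etvk zqigv syn banot ulqiw zeq ocwci pmqv gwvkw uxz wunet cnot
Hunk 4: at line 1 remove [zqigv] add [scqz,lyx] -> 13 lines: etvk scqz lyx syn banot ulqiw zeq ocwci pmqv gwvkw uxz wunet cnot
Hunk 5: at line 7 remove [pmqv,gwvkw,uxz] add [mplu,ymlz,ceeh] -> 13 lines: etvk scqz lyx syn banot ulqiw zeq ocwci mplu ymlz ceeh wunet cnot
Hunk 6: at line 11 remove [wunet] add [deri] -> 13 lines: etvk scqz lyx syn banot ulqiw zeq ocwci mplu ymlz ceeh deri cnot
Hunk 7: at line 1 remove [lyx,syn,banot] add [qszpx] -> 11 lines: etvk scqz qszpx ulqiw zeq ocwci mplu ymlz ceeh deri cnot

Answer: etvk
scqz
qszpx
ulqiw
zeq
ocwci
mplu
ymlz
ceeh
deri
cnot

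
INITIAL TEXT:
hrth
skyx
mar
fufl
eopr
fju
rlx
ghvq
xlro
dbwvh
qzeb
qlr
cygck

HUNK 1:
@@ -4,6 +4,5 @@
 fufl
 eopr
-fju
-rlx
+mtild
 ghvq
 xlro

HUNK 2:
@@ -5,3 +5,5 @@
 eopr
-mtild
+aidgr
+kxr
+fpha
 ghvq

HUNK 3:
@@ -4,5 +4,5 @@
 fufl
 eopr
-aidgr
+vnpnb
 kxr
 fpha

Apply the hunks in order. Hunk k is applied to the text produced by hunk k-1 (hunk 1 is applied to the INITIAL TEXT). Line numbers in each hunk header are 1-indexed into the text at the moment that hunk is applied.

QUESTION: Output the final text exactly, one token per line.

Hunk 1: at line 4 remove [fju,rlx] add [mtild] -> 12 lines: hrth skyx mar fufl eopr mtild ghvq xlro dbwvh qzeb qlr cygck
Hunk 2: at line 5 remove [mtild] add [aidgr,kxr,fpha] -> 14 lines: hrth skyx mar fufl eopr aidgr kxr fpha ghvq xlro dbwvh qzeb qlr cygck
Hunk 3: at line 4 remove [aidgr] add [vnpnb] -> 14 lines: hrth skyx mar fufl eopr vnpnb kxr fpha ghvq xlro dbwvh qzeb qlr cygck

Answer: hrth
skyx
mar
fufl
eopr
vnpnb
kxr
fpha
ghvq
xlro
dbwvh
qzeb
qlr
cygck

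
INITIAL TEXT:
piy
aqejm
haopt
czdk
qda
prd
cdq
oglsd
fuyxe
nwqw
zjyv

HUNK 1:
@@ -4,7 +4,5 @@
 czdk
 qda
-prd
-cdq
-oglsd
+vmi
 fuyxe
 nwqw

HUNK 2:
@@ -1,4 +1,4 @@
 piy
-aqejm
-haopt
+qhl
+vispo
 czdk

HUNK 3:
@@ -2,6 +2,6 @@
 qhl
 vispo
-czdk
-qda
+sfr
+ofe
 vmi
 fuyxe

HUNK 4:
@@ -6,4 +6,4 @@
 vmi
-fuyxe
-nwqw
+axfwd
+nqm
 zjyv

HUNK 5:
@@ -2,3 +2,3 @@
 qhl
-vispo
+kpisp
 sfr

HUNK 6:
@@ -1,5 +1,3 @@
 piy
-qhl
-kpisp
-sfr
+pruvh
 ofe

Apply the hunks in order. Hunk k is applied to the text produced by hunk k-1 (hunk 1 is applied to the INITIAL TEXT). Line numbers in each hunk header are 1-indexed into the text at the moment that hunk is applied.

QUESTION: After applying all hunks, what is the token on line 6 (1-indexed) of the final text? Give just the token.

Hunk 1: at line 4 remove [prd,cdq,oglsd] add [vmi] -> 9 lines: piy aqejm haopt czdk qda vmi fuyxe nwqw zjyv
Hunk 2: at line 1 remove [aqejm,haopt] add [qhl,vispo] -> 9 lines: piy qhl vispo czdk qda vmi fuyxe nwqw zjyv
Hunk 3: at line 2 remove [czdk,qda] add [sfr,ofe] -> 9 lines: piy qhl vispo sfr ofe vmi fuyxe nwqw zjyv
Hunk 4: at line 6 remove [fuyxe,nwqw] add [axfwd,nqm] -> 9 lines: piy qhl vispo sfr ofe vmi axfwd nqm zjyv
Hunk 5: at line 2 remove [vispo] add [kpisp] -> 9 lines: piy qhl kpisp sfr ofe vmi axfwd nqm zjyv
Hunk 6: at line 1 remove [qhl,kpisp,sfr] add [pruvh] -> 7 lines: piy pruvh ofe vmi axfwd nqm zjyv
Final line 6: nqm

Answer: nqm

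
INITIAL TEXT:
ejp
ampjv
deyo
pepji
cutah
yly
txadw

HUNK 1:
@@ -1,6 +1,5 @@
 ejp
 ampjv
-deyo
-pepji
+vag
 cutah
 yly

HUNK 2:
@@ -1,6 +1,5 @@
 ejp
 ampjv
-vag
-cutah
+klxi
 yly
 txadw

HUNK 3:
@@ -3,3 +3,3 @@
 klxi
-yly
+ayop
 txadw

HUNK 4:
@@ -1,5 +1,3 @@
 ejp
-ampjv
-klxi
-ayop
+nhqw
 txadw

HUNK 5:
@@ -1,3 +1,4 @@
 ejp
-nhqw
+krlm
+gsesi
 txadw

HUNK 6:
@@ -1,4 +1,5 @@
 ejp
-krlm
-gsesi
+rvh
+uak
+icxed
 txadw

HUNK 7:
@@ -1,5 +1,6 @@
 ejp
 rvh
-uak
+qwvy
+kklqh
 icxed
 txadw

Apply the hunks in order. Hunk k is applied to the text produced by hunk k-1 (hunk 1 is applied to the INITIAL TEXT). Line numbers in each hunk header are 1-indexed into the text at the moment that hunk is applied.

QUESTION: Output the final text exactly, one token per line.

Hunk 1: at line 1 remove [deyo,pepji] add [vag] -> 6 lines: ejp ampjv vag cutah yly txadw
Hunk 2: at line 1 remove [vag,cutah] add [klxi] -> 5 lines: ejp ampjv klxi yly txadw
Hunk 3: at line 3 remove [yly] add [ayop] -> 5 lines: ejp ampjv klxi ayop txadw
Hunk 4: at line 1 remove [ampjv,klxi,ayop] add [nhqw] -> 3 lines: ejp nhqw txadw
Hunk 5: at line 1 remove [nhqw] add [krlm,gsesi] -> 4 lines: ejp krlm gsesi txadw
Hunk 6: at line 1 remove [krlm,gsesi] add [rvh,uak,icxed] -> 5 lines: ejp rvh uak icxed txadw
Hunk 7: at line 1 remove [uak] add [qwvy,kklqh] -> 6 lines: ejp rvh qwvy kklqh icxed txadw

Answer: ejp
rvh
qwvy
kklqh
icxed
txadw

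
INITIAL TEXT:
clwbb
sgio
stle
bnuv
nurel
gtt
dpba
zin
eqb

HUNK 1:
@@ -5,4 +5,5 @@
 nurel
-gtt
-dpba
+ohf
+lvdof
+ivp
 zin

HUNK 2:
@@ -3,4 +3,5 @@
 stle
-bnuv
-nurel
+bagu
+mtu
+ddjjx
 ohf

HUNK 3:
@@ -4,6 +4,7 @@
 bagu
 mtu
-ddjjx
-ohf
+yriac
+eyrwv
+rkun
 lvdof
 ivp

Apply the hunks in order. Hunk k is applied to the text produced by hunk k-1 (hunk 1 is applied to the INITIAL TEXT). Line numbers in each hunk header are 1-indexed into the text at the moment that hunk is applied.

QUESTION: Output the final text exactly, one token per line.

Answer: clwbb
sgio
stle
bagu
mtu
yriac
eyrwv
rkun
lvdof
ivp
zin
eqb

Derivation:
Hunk 1: at line 5 remove [gtt,dpba] add [ohf,lvdof,ivp] -> 10 lines: clwbb sgio stle bnuv nurel ohf lvdof ivp zin eqb
Hunk 2: at line 3 remove [bnuv,nurel] add [bagu,mtu,ddjjx] -> 11 lines: clwbb sgio stle bagu mtu ddjjx ohf lvdof ivp zin eqb
Hunk 3: at line 4 remove [ddjjx,ohf] add [yriac,eyrwv,rkun] -> 12 lines: clwbb sgio stle bagu mtu yriac eyrwv rkun lvdof ivp zin eqb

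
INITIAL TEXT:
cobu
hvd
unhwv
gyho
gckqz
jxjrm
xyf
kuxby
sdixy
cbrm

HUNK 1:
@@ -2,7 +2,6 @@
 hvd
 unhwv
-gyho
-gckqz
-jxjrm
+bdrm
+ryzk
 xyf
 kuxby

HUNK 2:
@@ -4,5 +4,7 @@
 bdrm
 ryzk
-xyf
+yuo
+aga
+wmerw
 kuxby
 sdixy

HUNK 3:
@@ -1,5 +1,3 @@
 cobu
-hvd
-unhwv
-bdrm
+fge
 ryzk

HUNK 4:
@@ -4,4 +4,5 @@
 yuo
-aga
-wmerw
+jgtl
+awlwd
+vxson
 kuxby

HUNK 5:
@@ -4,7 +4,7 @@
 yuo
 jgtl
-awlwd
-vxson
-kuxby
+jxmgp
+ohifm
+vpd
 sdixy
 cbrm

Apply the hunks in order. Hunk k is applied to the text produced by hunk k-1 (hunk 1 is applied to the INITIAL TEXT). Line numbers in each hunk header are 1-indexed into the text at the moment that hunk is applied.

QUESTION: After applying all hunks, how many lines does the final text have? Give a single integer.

Hunk 1: at line 2 remove [gyho,gckqz,jxjrm] add [bdrm,ryzk] -> 9 lines: cobu hvd unhwv bdrm ryzk xyf kuxby sdixy cbrm
Hunk 2: at line 4 remove [xyf] add [yuo,aga,wmerw] -> 11 lines: cobu hvd unhwv bdrm ryzk yuo aga wmerw kuxby sdixy cbrm
Hunk 3: at line 1 remove [hvd,unhwv,bdrm] add [fge] -> 9 lines: cobu fge ryzk yuo aga wmerw kuxby sdixy cbrm
Hunk 4: at line 4 remove [aga,wmerw] add [jgtl,awlwd,vxson] -> 10 lines: cobu fge ryzk yuo jgtl awlwd vxson kuxby sdixy cbrm
Hunk 5: at line 4 remove [awlwd,vxson,kuxby] add [jxmgp,ohifm,vpd] -> 10 lines: cobu fge ryzk yuo jgtl jxmgp ohifm vpd sdixy cbrm
Final line count: 10

Answer: 10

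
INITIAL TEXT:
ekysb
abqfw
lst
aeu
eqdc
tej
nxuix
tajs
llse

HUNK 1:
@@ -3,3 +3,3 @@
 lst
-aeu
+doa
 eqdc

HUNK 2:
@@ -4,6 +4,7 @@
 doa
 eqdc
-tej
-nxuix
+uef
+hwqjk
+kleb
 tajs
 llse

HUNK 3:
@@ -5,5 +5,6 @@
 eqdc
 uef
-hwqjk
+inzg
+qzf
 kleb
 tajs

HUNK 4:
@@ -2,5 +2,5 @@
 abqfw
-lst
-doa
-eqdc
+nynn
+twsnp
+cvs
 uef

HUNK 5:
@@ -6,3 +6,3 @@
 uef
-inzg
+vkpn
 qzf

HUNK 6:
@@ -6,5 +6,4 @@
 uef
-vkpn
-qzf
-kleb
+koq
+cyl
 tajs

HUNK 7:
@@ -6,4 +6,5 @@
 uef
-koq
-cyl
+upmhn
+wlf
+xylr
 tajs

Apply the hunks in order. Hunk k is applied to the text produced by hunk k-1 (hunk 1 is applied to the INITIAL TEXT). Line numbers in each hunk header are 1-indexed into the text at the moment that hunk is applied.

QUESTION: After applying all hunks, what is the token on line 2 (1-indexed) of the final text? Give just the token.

Answer: abqfw

Derivation:
Hunk 1: at line 3 remove [aeu] add [doa] -> 9 lines: ekysb abqfw lst doa eqdc tej nxuix tajs llse
Hunk 2: at line 4 remove [tej,nxuix] add [uef,hwqjk,kleb] -> 10 lines: ekysb abqfw lst doa eqdc uef hwqjk kleb tajs llse
Hunk 3: at line 5 remove [hwqjk] add [inzg,qzf] -> 11 lines: ekysb abqfw lst doa eqdc uef inzg qzf kleb tajs llse
Hunk 4: at line 2 remove [lst,doa,eqdc] add [nynn,twsnp,cvs] -> 11 lines: ekysb abqfw nynn twsnp cvs uef inzg qzf kleb tajs llse
Hunk 5: at line 6 remove [inzg] add [vkpn] -> 11 lines: ekysb abqfw nynn twsnp cvs uef vkpn qzf kleb tajs llse
Hunk 6: at line 6 remove [vkpn,qzf,kleb] add [koq,cyl] -> 10 lines: ekysb abqfw nynn twsnp cvs uef koq cyl tajs llse
Hunk 7: at line 6 remove [koq,cyl] add [upmhn,wlf,xylr] -> 11 lines: ekysb abqfw nynn twsnp cvs uef upmhn wlf xylr tajs llse
Final line 2: abqfw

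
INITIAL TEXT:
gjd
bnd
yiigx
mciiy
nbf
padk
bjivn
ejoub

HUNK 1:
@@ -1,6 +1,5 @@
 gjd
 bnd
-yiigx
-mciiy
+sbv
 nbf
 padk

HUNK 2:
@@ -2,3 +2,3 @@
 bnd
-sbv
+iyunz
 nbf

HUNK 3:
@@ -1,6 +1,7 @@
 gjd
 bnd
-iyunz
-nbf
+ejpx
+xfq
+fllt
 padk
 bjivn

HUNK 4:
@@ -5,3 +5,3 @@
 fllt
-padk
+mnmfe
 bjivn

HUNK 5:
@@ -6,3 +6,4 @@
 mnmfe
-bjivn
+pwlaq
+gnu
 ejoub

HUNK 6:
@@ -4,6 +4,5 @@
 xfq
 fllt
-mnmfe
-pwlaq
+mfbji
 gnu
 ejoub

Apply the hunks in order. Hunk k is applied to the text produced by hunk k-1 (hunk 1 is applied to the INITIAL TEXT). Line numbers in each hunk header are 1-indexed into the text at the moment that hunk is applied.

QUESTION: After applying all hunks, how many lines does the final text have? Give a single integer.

Hunk 1: at line 1 remove [yiigx,mciiy] add [sbv] -> 7 lines: gjd bnd sbv nbf padk bjivn ejoub
Hunk 2: at line 2 remove [sbv] add [iyunz] -> 7 lines: gjd bnd iyunz nbf padk bjivn ejoub
Hunk 3: at line 1 remove [iyunz,nbf] add [ejpx,xfq,fllt] -> 8 lines: gjd bnd ejpx xfq fllt padk bjivn ejoub
Hunk 4: at line 5 remove [padk] add [mnmfe] -> 8 lines: gjd bnd ejpx xfq fllt mnmfe bjivn ejoub
Hunk 5: at line 6 remove [bjivn] add [pwlaq,gnu] -> 9 lines: gjd bnd ejpx xfq fllt mnmfe pwlaq gnu ejoub
Hunk 6: at line 4 remove [mnmfe,pwlaq] add [mfbji] -> 8 lines: gjd bnd ejpx xfq fllt mfbji gnu ejoub
Final line count: 8

Answer: 8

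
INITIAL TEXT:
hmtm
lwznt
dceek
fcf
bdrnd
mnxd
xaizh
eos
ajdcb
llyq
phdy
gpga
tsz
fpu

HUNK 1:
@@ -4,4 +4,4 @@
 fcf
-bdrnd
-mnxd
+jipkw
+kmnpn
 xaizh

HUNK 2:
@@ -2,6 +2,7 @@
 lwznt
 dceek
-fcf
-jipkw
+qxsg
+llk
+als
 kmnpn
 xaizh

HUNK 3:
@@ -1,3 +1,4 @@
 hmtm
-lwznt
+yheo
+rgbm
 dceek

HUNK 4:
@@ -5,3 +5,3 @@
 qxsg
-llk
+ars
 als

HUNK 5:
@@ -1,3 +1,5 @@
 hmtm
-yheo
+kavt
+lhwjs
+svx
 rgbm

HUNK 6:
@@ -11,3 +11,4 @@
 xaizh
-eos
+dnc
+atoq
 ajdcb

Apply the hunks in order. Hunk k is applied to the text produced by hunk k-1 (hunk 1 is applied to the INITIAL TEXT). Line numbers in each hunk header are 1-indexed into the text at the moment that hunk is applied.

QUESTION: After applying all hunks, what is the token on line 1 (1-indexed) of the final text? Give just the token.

Hunk 1: at line 4 remove [bdrnd,mnxd] add [jipkw,kmnpn] -> 14 lines: hmtm lwznt dceek fcf jipkw kmnpn xaizh eos ajdcb llyq phdy gpga tsz fpu
Hunk 2: at line 2 remove [fcf,jipkw] add [qxsg,llk,als] -> 15 lines: hmtm lwznt dceek qxsg llk als kmnpn xaizh eos ajdcb llyq phdy gpga tsz fpu
Hunk 3: at line 1 remove [lwznt] add [yheo,rgbm] -> 16 lines: hmtm yheo rgbm dceek qxsg llk als kmnpn xaizh eos ajdcb llyq phdy gpga tsz fpu
Hunk 4: at line 5 remove [llk] add [ars] -> 16 lines: hmtm yheo rgbm dceek qxsg ars als kmnpn xaizh eos ajdcb llyq phdy gpga tsz fpu
Hunk 5: at line 1 remove [yheo] add [kavt,lhwjs,svx] -> 18 lines: hmtm kavt lhwjs svx rgbm dceek qxsg ars als kmnpn xaizh eos ajdcb llyq phdy gpga tsz fpu
Hunk 6: at line 11 remove [eos] add [dnc,atoq] -> 19 lines: hmtm kavt lhwjs svx rgbm dceek qxsg ars als kmnpn xaizh dnc atoq ajdcb llyq phdy gpga tsz fpu
Final line 1: hmtm

Answer: hmtm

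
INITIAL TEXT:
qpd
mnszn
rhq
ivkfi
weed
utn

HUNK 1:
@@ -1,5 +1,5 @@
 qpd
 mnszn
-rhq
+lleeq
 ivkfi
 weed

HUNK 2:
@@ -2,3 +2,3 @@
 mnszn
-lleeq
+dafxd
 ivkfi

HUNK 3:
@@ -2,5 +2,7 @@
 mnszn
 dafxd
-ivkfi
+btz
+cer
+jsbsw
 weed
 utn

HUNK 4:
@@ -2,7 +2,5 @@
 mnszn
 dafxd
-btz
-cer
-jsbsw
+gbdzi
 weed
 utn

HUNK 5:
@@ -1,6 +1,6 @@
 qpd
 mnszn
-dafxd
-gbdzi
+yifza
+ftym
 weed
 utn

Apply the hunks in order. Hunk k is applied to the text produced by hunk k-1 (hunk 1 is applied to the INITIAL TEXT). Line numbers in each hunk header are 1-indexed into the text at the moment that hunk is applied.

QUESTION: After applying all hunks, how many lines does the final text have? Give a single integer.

Answer: 6

Derivation:
Hunk 1: at line 1 remove [rhq] add [lleeq] -> 6 lines: qpd mnszn lleeq ivkfi weed utn
Hunk 2: at line 2 remove [lleeq] add [dafxd] -> 6 lines: qpd mnszn dafxd ivkfi weed utn
Hunk 3: at line 2 remove [ivkfi] add [btz,cer,jsbsw] -> 8 lines: qpd mnszn dafxd btz cer jsbsw weed utn
Hunk 4: at line 2 remove [btz,cer,jsbsw] add [gbdzi] -> 6 lines: qpd mnszn dafxd gbdzi weed utn
Hunk 5: at line 1 remove [dafxd,gbdzi] add [yifza,ftym] -> 6 lines: qpd mnszn yifza ftym weed utn
Final line count: 6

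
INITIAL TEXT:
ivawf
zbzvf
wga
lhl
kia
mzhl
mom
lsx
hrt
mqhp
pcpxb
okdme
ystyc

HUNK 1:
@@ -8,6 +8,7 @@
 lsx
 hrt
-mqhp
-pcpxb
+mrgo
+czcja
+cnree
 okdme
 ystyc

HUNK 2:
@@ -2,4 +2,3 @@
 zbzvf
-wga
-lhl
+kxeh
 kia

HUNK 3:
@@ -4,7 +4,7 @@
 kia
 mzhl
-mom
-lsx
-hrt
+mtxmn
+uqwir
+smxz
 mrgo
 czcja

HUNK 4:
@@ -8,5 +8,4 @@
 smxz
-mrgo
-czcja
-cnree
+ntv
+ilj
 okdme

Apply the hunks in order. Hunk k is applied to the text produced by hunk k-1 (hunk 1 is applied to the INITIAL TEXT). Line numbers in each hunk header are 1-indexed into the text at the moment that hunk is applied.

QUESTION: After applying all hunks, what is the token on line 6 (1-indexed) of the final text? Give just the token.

Hunk 1: at line 8 remove [mqhp,pcpxb] add [mrgo,czcja,cnree] -> 14 lines: ivawf zbzvf wga lhl kia mzhl mom lsx hrt mrgo czcja cnree okdme ystyc
Hunk 2: at line 2 remove [wga,lhl] add [kxeh] -> 13 lines: ivawf zbzvf kxeh kia mzhl mom lsx hrt mrgo czcja cnree okdme ystyc
Hunk 3: at line 4 remove [mom,lsx,hrt] add [mtxmn,uqwir,smxz] -> 13 lines: ivawf zbzvf kxeh kia mzhl mtxmn uqwir smxz mrgo czcja cnree okdme ystyc
Hunk 4: at line 8 remove [mrgo,czcja,cnree] add [ntv,ilj] -> 12 lines: ivawf zbzvf kxeh kia mzhl mtxmn uqwir smxz ntv ilj okdme ystyc
Final line 6: mtxmn

Answer: mtxmn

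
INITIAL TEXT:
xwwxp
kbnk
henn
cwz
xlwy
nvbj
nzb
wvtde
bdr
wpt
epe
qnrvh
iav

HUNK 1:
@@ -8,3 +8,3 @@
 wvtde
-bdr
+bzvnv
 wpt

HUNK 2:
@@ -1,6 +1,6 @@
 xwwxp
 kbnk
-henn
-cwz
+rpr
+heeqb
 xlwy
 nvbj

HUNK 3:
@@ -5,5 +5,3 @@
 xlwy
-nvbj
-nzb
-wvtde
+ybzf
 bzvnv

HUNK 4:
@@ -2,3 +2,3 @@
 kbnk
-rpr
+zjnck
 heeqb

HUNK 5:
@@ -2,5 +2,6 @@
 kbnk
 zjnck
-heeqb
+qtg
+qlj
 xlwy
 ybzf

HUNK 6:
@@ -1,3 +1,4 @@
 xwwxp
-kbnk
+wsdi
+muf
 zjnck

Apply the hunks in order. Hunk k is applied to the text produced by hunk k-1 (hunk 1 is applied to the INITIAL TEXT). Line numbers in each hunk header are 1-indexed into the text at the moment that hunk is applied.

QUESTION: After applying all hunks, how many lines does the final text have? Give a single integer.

Answer: 13

Derivation:
Hunk 1: at line 8 remove [bdr] add [bzvnv] -> 13 lines: xwwxp kbnk henn cwz xlwy nvbj nzb wvtde bzvnv wpt epe qnrvh iav
Hunk 2: at line 1 remove [henn,cwz] add [rpr,heeqb] -> 13 lines: xwwxp kbnk rpr heeqb xlwy nvbj nzb wvtde bzvnv wpt epe qnrvh iav
Hunk 3: at line 5 remove [nvbj,nzb,wvtde] add [ybzf] -> 11 lines: xwwxp kbnk rpr heeqb xlwy ybzf bzvnv wpt epe qnrvh iav
Hunk 4: at line 2 remove [rpr] add [zjnck] -> 11 lines: xwwxp kbnk zjnck heeqb xlwy ybzf bzvnv wpt epe qnrvh iav
Hunk 5: at line 2 remove [heeqb] add [qtg,qlj] -> 12 lines: xwwxp kbnk zjnck qtg qlj xlwy ybzf bzvnv wpt epe qnrvh iav
Hunk 6: at line 1 remove [kbnk] add [wsdi,muf] -> 13 lines: xwwxp wsdi muf zjnck qtg qlj xlwy ybzf bzvnv wpt epe qnrvh iav
Final line count: 13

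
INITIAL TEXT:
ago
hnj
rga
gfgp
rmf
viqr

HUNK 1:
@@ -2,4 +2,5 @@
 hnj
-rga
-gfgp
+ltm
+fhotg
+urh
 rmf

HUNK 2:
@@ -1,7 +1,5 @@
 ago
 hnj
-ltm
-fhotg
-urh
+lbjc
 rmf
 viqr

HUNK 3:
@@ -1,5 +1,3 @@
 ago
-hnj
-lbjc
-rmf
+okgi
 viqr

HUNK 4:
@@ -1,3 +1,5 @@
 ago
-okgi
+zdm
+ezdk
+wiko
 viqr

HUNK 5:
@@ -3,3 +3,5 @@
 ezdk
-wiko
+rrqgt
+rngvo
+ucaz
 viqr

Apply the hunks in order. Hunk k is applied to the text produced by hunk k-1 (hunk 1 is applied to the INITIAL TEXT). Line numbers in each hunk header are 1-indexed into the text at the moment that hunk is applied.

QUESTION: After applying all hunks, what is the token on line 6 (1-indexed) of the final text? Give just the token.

Hunk 1: at line 2 remove [rga,gfgp] add [ltm,fhotg,urh] -> 7 lines: ago hnj ltm fhotg urh rmf viqr
Hunk 2: at line 1 remove [ltm,fhotg,urh] add [lbjc] -> 5 lines: ago hnj lbjc rmf viqr
Hunk 3: at line 1 remove [hnj,lbjc,rmf] add [okgi] -> 3 lines: ago okgi viqr
Hunk 4: at line 1 remove [okgi] add [zdm,ezdk,wiko] -> 5 lines: ago zdm ezdk wiko viqr
Hunk 5: at line 3 remove [wiko] add [rrqgt,rngvo,ucaz] -> 7 lines: ago zdm ezdk rrqgt rngvo ucaz viqr
Final line 6: ucaz

Answer: ucaz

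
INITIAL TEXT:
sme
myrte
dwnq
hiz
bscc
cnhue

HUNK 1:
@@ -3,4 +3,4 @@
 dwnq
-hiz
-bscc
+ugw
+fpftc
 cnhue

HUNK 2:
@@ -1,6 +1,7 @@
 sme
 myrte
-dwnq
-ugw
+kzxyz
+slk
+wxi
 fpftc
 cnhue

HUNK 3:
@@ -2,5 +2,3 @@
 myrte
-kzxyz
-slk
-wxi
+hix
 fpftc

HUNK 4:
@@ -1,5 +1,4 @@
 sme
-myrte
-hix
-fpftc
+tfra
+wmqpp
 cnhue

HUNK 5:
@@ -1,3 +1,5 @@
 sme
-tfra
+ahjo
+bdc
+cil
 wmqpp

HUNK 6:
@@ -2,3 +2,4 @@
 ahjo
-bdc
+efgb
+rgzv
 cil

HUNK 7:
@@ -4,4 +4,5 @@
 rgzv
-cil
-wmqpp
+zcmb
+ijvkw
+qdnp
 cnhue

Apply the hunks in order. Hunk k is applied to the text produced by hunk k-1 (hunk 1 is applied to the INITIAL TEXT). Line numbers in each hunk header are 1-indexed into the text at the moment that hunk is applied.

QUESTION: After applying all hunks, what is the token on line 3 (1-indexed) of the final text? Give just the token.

Answer: efgb

Derivation:
Hunk 1: at line 3 remove [hiz,bscc] add [ugw,fpftc] -> 6 lines: sme myrte dwnq ugw fpftc cnhue
Hunk 2: at line 1 remove [dwnq,ugw] add [kzxyz,slk,wxi] -> 7 lines: sme myrte kzxyz slk wxi fpftc cnhue
Hunk 3: at line 2 remove [kzxyz,slk,wxi] add [hix] -> 5 lines: sme myrte hix fpftc cnhue
Hunk 4: at line 1 remove [myrte,hix,fpftc] add [tfra,wmqpp] -> 4 lines: sme tfra wmqpp cnhue
Hunk 5: at line 1 remove [tfra] add [ahjo,bdc,cil] -> 6 lines: sme ahjo bdc cil wmqpp cnhue
Hunk 6: at line 2 remove [bdc] add [efgb,rgzv] -> 7 lines: sme ahjo efgb rgzv cil wmqpp cnhue
Hunk 7: at line 4 remove [cil,wmqpp] add [zcmb,ijvkw,qdnp] -> 8 lines: sme ahjo efgb rgzv zcmb ijvkw qdnp cnhue
Final line 3: efgb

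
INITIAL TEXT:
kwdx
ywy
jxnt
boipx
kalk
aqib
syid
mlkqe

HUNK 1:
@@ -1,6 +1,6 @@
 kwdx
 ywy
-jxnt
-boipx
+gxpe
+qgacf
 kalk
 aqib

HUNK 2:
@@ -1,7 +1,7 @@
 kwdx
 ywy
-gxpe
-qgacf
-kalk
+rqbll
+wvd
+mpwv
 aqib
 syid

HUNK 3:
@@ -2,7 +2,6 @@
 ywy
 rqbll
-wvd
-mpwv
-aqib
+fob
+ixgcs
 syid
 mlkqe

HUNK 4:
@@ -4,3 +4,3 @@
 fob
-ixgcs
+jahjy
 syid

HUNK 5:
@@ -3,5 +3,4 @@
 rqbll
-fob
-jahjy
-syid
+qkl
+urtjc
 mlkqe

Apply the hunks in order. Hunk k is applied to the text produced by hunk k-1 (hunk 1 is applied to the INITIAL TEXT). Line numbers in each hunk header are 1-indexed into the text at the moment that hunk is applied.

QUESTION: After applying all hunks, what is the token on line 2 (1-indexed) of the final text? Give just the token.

Hunk 1: at line 1 remove [jxnt,boipx] add [gxpe,qgacf] -> 8 lines: kwdx ywy gxpe qgacf kalk aqib syid mlkqe
Hunk 2: at line 1 remove [gxpe,qgacf,kalk] add [rqbll,wvd,mpwv] -> 8 lines: kwdx ywy rqbll wvd mpwv aqib syid mlkqe
Hunk 3: at line 2 remove [wvd,mpwv,aqib] add [fob,ixgcs] -> 7 lines: kwdx ywy rqbll fob ixgcs syid mlkqe
Hunk 4: at line 4 remove [ixgcs] add [jahjy] -> 7 lines: kwdx ywy rqbll fob jahjy syid mlkqe
Hunk 5: at line 3 remove [fob,jahjy,syid] add [qkl,urtjc] -> 6 lines: kwdx ywy rqbll qkl urtjc mlkqe
Final line 2: ywy

Answer: ywy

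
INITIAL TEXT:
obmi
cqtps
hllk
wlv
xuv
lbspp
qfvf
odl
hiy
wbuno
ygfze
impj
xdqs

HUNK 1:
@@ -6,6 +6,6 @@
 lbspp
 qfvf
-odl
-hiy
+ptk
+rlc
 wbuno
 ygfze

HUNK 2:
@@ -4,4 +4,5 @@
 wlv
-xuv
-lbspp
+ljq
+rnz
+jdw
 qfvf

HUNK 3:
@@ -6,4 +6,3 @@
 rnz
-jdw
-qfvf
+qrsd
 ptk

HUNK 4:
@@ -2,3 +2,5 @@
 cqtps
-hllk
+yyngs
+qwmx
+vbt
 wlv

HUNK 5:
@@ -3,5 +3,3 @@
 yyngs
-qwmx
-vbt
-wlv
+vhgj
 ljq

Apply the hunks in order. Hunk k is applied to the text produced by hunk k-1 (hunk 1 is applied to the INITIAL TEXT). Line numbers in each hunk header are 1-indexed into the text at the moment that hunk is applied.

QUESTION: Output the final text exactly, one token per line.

Answer: obmi
cqtps
yyngs
vhgj
ljq
rnz
qrsd
ptk
rlc
wbuno
ygfze
impj
xdqs

Derivation:
Hunk 1: at line 6 remove [odl,hiy] add [ptk,rlc] -> 13 lines: obmi cqtps hllk wlv xuv lbspp qfvf ptk rlc wbuno ygfze impj xdqs
Hunk 2: at line 4 remove [xuv,lbspp] add [ljq,rnz,jdw] -> 14 lines: obmi cqtps hllk wlv ljq rnz jdw qfvf ptk rlc wbuno ygfze impj xdqs
Hunk 3: at line 6 remove [jdw,qfvf] add [qrsd] -> 13 lines: obmi cqtps hllk wlv ljq rnz qrsd ptk rlc wbuno ygfze impj xdqs
Hunk 4: at line 2 remove [hllk] add [yyngs,qwmx,vbt] -> 15 lines: obmi cqtps yyngs qwmx vbt wlv ljq rnz qrsd ptk rlc wbuno ygfze impj xdqs
Hunk 5: at line 3 remove [qwmx,vbt,wlv] add [vhgj] -> 13 lines: obmi cqtps yyngs vhgj ljq rnz qrsd ptk rlc wbuno ygfze impj xdqs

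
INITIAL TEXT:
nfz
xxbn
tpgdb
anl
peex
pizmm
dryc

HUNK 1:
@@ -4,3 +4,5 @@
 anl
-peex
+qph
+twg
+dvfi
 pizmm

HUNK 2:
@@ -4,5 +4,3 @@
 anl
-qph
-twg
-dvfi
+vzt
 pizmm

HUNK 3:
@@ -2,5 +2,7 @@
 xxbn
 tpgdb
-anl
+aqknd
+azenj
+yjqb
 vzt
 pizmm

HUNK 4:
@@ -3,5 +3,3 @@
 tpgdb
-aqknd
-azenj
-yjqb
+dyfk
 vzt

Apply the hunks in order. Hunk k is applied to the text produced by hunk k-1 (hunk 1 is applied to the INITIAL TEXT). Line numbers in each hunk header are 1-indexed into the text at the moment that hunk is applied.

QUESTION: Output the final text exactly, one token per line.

Answer: nfz
xxbn
tpgdb
dyfk
vzt
pizmm
dryc

Derivation:
Hunk 1: at line 4 remove [peex] add [qph,twg,dvfi] -> 9 lines: nfz xxbn tpgdb anl qph twg dvfi pizmm dryc
Hunk 2: at line 4 remove [qph,twg,dvfi] add [vzt] -> 7 lines: nfz xxbn tpgdb anl vzt pizmm dryc
Hunk 3: at line 2 remove [anl] add [aqknd,azenj,yjqb] -> 9 lines: nfz xxbn tpgdb aqknd azenj yjqb vzt pizmm dryc
Hunk 4: at line 3 remove [aqknd,azenj,yjqb] add [dyfk] -> 7 lines: nfz xxbn tpgdb dyfk vzt pizmm dryc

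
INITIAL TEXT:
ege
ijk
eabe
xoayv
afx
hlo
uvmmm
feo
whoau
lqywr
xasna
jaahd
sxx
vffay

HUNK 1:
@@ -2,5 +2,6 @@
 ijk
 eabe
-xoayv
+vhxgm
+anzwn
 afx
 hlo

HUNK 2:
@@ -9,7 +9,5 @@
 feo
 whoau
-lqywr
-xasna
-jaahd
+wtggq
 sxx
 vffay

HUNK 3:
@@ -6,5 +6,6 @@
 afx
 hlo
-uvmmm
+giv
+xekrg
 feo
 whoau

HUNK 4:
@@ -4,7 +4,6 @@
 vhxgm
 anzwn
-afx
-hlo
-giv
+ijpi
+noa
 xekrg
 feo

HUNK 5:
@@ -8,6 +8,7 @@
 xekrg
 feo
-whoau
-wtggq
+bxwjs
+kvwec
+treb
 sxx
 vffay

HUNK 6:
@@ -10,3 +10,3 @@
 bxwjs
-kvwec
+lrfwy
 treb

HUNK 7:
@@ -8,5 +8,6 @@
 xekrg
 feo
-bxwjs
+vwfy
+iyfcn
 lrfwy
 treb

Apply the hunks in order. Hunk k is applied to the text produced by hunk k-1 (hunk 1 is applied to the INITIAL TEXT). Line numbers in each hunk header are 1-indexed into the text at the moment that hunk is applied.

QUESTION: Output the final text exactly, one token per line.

Answer: ege
ijk
eabe
vhxgm
anzwn
ijpi
noa
xekrg
feo
vwfy
iyfcn
lrfwy
treb
sxx
vffay

Derivation:
Hunk 1: at line 2 remove [xoayv] add [vhxgm,anzwn] -> 15 lines: ege ijk eabe vhxgm anzwn afx hlo uvmmm feo whoau lqywr xasna jaahd sxx vffay
Hunk 2: at line 9 remove [lqywr,xasna,jaahd] add [wtggq] -> 13 lines: ege ijk eabe vhxgm anzwn afx hlo uvmmm feo whoau wtggq sxx vffay
Hunk 3: at line 6 remove [uvmmm] add [giv,xekrg] -> 14 lines: ege ijk eabe vhxgm anzwn afx hlo giv xekrg feo whoau wtggq sxx vffay
Hunk 4: at line 4 remove [afx,hlo,giv] add [ijpi,noa] -> 13 lines: ege ijk eabe vhxgm anzwn ijpi noa xekrg feo whoau wtggq sxx vffay
Hunk 5: at line 8 remove [whoau,wtggq] add [bxwjs,kvwec,treb] -> 14 lines: ege ijk eabe vhxgm anzwn ijpi noa xekrg feo bxwjs kvwec treb sxx vffay
Hunk 6: at line 10 remove [kvwec] add [lrfwy] -> 14 lines: ege ijk eabe vhxgm anzwn ijpi noa xekrg feo bxwjs lrfwy treb sxx vffay
Hunk 7: at line 8 remove [bxwjs] add [vwfy,iyfcn] -> 15 lines: ege ijk eabe vhxgm anzwn ijpi noa xekrg feo vwfy iyfcn lrfwy treb sxx vffay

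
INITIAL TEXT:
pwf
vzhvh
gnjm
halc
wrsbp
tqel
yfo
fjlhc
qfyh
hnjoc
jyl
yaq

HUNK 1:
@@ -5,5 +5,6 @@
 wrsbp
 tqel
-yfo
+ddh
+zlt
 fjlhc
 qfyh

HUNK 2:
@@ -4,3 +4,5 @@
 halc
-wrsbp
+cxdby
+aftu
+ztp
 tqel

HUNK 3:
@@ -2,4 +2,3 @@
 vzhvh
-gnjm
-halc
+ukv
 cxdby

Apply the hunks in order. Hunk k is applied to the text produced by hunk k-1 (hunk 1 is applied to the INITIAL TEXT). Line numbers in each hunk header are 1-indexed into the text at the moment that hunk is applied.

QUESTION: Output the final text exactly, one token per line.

Answer: pwf
vzhvh
ukv
cxdby
aftu
ztp
tqel
ddh
zlt
fjlhc
qfyh
hnjoc
jyl
yaq

Derivation:
Hunk 1: at line 5 remove [yfo] add [ddh,zlt] -> 13 lines: pwf vzhvh gnjm halc wrsbp tqel ddh zlt fjlhc qfyh hnjoc jyl yaq
Hunk 2: at line 4 remove [wrsbp] add [cxdby,aftu,ztp] -> 15 lines: pwf vzhvh gnjm halc cxdby aftu ztp tqel ddh zlt fjlhc qfyh hnjoc jyl yaq
Hunk 3: at line 2 remove [gnjm,halc] add [ukv] -> 14 lines: pwf vzhvh ukv cxdby aftu ztp tqel ddh zlt fjlhc qfyh hnjoc jyl yaq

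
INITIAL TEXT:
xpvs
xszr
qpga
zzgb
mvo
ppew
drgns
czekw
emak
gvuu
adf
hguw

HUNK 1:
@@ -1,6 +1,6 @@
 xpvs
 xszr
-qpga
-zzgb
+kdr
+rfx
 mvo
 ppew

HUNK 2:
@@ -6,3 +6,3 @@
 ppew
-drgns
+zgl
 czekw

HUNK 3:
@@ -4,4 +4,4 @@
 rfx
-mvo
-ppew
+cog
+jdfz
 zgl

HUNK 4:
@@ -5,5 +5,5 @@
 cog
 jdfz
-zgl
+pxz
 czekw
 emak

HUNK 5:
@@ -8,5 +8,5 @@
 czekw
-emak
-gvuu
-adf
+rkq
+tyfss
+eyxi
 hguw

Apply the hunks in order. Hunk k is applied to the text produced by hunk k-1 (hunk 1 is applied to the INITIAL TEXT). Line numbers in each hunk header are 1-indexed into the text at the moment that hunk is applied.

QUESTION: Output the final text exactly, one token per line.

Hunk 1: at line 1 remove [qpga,zzgb] add [kdr,rfx] -> 12 lines: xpvs xszr kdr rfx mvo ppew drgns czekw emak gvuu adf hguw
Hunk 2: at line 6 remove [drgns] add [zgl] -> 12 lines: xpvs xszr kdr rfx mvo ppew zgl czekw emak gvuu adf hguw
Hunk 3: at line 4 remove [mvo,ppew] add [cog,jdfz] -> 12 lines: xpvs xszr kdr rfx cog jdfz zgl czekw emak gvuu adf hguw
Hunk 4: at line 5 remove [zgl] add [pxz] -> 12 lines: xpvs xszr kdr rfx cog jdfz pxz czekw emak gvuu adf hguw
Hunk 5: at line 8 remove [emak,gvuu,adf] add [rkq,tyfss,eyxi] -> 12 lines: xpvs xszr kdr rfx cog jdfz pxz czekw rkq tyfss eyxi hguw

Answer: xpvs
xszr
kdr
rfx
cog
jdfz
pxz
czekw
rkq
tyfss
eyxi
hguw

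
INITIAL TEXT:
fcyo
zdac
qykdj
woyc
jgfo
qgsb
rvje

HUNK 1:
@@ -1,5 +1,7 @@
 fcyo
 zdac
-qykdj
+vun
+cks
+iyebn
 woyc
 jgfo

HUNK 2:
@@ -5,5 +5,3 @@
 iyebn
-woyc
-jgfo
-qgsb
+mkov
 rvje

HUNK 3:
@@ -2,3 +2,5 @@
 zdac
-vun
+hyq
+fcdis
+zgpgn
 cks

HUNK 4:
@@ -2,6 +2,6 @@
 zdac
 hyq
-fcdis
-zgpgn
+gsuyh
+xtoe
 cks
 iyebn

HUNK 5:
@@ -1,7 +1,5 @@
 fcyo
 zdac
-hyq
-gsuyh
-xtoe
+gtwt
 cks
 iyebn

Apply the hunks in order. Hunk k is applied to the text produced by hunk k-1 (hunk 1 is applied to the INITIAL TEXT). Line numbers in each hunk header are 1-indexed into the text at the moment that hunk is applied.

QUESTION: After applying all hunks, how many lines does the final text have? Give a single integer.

Hunk 1: at line 1 remove [qykdj] add [vun,cks,iyebn] -> 9 lines: fcyo zdac vun cks iyebn woyc jgfo qgsb rvje
Hunk 2: at line 5 remove [woyc,jgfo,qgsb] add [mkov] -> 7 lines: fcyo zdac vun cks iyebn mkov rvje
Hunk 3: at line 2 remove [vun] add [hyq,fcdis,zgpgn] -> 9 lines: fcyo zdac hyq fcdis zgpgn cks iyebn mkov rvje
Hunk 4: at line 2 remove [fcdis,zgpgn] add [gsuyh,xtoe] -> 9 lines: fcyo zdac hyq gsuyh xtoe cks iyebn mkov rvje
Hunk 5: at line 1 remove [hyq,gsuyh,xtoe] add [gtwt] -> 7 lines: fcyo zdac gtwt cks iyebn mkov rvje
Final line count: 7

Answer: 7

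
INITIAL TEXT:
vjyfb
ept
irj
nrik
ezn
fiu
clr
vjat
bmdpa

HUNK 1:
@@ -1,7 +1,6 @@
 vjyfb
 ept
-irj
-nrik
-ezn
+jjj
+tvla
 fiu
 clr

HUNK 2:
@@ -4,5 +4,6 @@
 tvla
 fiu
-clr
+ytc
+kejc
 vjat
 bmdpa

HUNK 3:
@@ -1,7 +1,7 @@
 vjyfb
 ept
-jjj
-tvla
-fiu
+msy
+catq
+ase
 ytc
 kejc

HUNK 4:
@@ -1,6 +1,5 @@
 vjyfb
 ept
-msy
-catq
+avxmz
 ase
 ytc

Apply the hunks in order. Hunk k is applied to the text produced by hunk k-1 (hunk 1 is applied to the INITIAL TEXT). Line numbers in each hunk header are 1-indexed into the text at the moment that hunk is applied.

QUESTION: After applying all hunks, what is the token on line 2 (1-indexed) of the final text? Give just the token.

Hunk 1: at line 1 remove [irj,nrik,ezn] add [jjj,tvla] -> 8 lines: vjyfb ept jjj tvla fiu clr vjat bmdpa
Hunk 2: at line 4 remove [clr] add [ytc,kejc] -> 9 lines: vjyfb ept jjj tvla fiu ytc kejc vjat bmdpa
Hunk 3: at line 1 remove [jjj,tvla,fiu] add [msy,catq,ase] -> 9 lines: vjyfb ept msy catq ase ytc kejc vjat bmdpa
Hunk 4: at line 1 remove [msy,catq] add [avxmz] -> 8 lines: vjyfb ept avxmz ase ytc kejc vjat bmdpa
Final line 2: ept

Answer: ept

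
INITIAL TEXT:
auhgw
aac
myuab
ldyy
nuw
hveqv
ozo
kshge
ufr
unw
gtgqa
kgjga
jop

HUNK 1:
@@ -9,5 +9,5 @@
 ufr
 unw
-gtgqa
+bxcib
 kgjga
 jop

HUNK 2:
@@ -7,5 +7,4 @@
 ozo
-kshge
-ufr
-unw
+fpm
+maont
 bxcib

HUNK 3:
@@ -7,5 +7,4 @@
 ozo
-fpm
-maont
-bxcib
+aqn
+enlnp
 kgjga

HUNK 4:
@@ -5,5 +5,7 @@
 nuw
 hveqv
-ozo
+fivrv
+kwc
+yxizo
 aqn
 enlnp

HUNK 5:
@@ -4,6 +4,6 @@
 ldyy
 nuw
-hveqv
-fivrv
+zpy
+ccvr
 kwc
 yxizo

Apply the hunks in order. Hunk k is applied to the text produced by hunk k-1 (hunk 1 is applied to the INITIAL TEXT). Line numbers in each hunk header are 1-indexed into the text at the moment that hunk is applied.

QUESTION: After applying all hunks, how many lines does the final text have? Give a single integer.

Answer: 13

Derivation:
Hunk 1: at line 9 remove [gtgqa] add [bxcib] -> 13 lines: auhgw aac myuab ldyy nuw hveqv ozo kshge ufr unw bxcib kgjga jop
Hunk 2: at line 7 remove [kshge,ufr,unw] add [fpm,maont] -> 12 lines: auhgw aac myuab ldyy nuw hveqv ozo fpm maont bxcib kgjga jop
Hunk 3: at line 7 remove [fpm,maont,bxcib] add [aqn,enlnp] -> 11 lines: auhgw aac myuab ldyy nuw hveqv ozo aqn enlnp kgjga jop
Hunk 4: at line 5 remove [ozo] add [fivrv,kwc,yxizo] -> 13 lines: auhgw aac myuab ldyy nuw hveqv fivrv kwc yxizo aqn enlnp kgjga jop
Hunk 5: at line 4 remove [hveqv,fivrv] add [zpy,ccvr] -> 13 lines: auhgw aac myuab ldyy nuw zpy ccvr kwc yxizo aqn enlnp kgjga jop
Final line count: 13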